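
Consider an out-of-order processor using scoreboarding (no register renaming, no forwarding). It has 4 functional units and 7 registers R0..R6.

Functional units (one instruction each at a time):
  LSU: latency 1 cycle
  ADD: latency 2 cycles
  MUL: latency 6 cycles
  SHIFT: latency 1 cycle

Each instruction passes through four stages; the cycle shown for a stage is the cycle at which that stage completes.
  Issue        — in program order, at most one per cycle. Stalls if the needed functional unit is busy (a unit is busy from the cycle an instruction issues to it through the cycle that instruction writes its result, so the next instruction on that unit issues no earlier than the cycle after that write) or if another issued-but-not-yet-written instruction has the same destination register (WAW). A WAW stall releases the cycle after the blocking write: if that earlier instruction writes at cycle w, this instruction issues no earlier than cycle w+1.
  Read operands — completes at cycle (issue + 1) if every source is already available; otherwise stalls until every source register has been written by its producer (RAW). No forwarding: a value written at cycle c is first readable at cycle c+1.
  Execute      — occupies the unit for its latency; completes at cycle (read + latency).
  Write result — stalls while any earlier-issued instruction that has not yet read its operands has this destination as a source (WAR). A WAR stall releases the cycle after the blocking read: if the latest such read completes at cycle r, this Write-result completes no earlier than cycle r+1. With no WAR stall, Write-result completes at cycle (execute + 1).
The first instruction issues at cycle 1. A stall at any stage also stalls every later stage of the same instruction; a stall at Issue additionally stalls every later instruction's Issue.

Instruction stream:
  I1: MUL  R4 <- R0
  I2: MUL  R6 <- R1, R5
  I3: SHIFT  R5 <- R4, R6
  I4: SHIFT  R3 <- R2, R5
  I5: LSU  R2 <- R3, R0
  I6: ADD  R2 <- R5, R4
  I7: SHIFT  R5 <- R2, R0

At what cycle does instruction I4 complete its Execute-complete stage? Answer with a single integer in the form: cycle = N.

cycle = 24

I1: IS=1 RO=2 EX=8 WR=9
I2: IS=10 RO=11 EX=17 WR=18  [struct: MUL busy until I1 writes@9]
I3: IS=11 RO=19 EX=20 WR=21  [RAW R6: wait I2 write@18]
I4: IS=22 RO=23 EX=24 WR=25  [struct: SHIFT busy until I3 writes@21]
I5: IS=23 RO=26 EX=27 WR=28  [RAW R3: wait I4 write@25]
I6: IS=29 RO=30 EX=32 WR=33  [WAW R2: wait I5 write@28]
I7: IS=30 RO=34 EX=35 WR=36  [RAW R2: wait I6 write@33]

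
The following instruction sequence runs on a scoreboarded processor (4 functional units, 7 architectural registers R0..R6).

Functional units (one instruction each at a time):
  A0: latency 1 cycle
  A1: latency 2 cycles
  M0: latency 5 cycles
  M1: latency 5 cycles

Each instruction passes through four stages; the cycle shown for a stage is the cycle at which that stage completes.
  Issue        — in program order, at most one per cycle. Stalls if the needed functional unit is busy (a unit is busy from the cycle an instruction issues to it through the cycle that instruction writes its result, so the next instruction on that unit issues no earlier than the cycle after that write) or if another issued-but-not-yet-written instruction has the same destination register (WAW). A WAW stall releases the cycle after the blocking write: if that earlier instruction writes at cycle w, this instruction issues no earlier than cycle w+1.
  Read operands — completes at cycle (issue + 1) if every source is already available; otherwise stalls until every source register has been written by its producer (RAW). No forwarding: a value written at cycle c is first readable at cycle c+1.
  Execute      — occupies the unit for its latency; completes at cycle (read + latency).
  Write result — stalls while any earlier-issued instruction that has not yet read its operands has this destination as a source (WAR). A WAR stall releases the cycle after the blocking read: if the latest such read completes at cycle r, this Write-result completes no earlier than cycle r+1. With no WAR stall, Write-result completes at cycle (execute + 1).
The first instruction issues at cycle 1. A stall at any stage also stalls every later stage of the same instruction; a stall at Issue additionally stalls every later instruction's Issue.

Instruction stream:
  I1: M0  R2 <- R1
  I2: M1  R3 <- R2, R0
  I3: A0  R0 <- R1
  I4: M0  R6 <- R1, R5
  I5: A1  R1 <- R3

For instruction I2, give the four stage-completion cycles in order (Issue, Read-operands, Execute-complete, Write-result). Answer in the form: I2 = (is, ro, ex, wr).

I2 = (2, 9, 14, 15)

c1: I1 issues→M0
c2: I1 reads; I2 issues→M1
c3: I3 issues→A0
c4: I3 reads
c5: I3 exec-done
c7: I1 exec-done
c8: I1 writes R2
c9: I2 reads; I4 issues→M0
c10: I3 writes R0; I4 reads; I5 issues→A1
c14: I2 exec-done
c15: I2 writes R3; I4 exec-done
c16: I4 writes R6; I5 reads
c18: I5 exec-done
c19: I5 writes R1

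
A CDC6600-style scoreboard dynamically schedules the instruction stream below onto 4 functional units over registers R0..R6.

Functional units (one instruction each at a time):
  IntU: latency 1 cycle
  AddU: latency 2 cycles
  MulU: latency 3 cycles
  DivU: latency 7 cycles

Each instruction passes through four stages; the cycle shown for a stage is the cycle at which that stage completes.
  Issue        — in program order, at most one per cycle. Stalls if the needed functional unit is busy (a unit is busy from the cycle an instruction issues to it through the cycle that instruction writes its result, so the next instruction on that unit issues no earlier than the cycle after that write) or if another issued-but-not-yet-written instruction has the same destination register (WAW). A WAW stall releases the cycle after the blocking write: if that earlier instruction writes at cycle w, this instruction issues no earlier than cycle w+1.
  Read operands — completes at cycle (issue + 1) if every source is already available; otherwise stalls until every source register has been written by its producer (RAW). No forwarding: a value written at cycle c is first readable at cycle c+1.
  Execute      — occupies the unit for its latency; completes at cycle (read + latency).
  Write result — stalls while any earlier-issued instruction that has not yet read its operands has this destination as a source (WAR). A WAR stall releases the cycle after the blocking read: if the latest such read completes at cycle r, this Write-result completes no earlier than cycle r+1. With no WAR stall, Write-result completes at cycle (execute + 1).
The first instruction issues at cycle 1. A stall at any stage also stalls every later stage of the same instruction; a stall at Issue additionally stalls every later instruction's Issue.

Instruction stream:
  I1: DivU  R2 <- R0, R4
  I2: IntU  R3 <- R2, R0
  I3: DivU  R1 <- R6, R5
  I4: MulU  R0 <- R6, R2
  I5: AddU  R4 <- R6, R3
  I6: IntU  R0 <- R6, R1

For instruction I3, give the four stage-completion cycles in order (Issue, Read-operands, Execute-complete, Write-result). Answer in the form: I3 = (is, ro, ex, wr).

t=1  I1 issues→DivU
t=2  I1 reads; I2 issues→IntU
t=9  I1 exec-done
t=10  I1 writes R2
t=11  I2 reads; I3 issues→DivU
t=12  I2 exec-done; I3 reads; I4 issues→MulU
t=13  I2 writes R3; I4 reads; I5 issues→AddU
t=14  I5 reads
t=16  I4 exec-done; I5 exec-done
t=17  I4 writes R0; I5 writes R4
t=18  I6 issues→IntU
t=19  I3 exec-done
t=20  I3 writes R1
t=21  I6 reads
t=22  I6 exec-done
t=23  I6 writes R0

I3 = (11, 12, 19, 20)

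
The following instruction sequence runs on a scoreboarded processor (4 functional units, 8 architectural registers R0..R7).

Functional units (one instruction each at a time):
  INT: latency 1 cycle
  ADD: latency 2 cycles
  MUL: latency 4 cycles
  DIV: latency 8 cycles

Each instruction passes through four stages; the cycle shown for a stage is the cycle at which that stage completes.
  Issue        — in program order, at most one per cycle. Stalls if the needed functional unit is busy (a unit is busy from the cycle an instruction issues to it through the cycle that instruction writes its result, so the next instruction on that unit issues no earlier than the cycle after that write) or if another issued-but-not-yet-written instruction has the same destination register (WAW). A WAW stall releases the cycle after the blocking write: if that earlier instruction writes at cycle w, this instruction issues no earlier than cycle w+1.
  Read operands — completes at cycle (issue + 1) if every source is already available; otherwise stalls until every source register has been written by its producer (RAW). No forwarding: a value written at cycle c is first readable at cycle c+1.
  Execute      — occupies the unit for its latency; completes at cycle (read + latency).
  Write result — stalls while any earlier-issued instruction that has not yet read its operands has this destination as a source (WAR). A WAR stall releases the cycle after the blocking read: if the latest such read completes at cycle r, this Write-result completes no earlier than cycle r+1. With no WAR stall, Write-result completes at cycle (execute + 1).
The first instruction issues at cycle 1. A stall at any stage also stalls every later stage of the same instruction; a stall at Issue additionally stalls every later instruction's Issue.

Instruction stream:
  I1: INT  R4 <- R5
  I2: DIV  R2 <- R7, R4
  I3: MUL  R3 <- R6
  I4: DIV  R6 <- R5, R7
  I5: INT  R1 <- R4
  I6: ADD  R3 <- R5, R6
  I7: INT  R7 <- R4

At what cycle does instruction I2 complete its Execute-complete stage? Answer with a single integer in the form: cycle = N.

cycle = 13

cycle 1: I1 issues→INT
cycle 2: I1 reads, I2 issues→DIV
cycle 3: I1 exec-done, I3 issues→MUL
cycle 4: I1 writes R4, I3 reads
cycle 5: I2 reads
cycle 8: I3 exec-done
cycle 9: I3 writes R3
cycle 13: I2 exec-done
cycle 14: I2 writes R2
cycle 15: I4 issues→DIV
cycle 16: I4 reads, I5 issues→INT
cycle 17: I5 reads, I6 issues→ADD
cycle 18: I5 exec-done
cycle 19: I5 writes R1
cycle 20: I7 issues→INT
cycle 21: I7 reads
cycle 22: I7 exec-done
cycle 23: I7 writes R7
cycle 24: I4 exec-done
cycle 25: I4 writes R6
cycle 26: I6 reads
cycle 28: I6 exec-done
cycle 29: I6 writes R3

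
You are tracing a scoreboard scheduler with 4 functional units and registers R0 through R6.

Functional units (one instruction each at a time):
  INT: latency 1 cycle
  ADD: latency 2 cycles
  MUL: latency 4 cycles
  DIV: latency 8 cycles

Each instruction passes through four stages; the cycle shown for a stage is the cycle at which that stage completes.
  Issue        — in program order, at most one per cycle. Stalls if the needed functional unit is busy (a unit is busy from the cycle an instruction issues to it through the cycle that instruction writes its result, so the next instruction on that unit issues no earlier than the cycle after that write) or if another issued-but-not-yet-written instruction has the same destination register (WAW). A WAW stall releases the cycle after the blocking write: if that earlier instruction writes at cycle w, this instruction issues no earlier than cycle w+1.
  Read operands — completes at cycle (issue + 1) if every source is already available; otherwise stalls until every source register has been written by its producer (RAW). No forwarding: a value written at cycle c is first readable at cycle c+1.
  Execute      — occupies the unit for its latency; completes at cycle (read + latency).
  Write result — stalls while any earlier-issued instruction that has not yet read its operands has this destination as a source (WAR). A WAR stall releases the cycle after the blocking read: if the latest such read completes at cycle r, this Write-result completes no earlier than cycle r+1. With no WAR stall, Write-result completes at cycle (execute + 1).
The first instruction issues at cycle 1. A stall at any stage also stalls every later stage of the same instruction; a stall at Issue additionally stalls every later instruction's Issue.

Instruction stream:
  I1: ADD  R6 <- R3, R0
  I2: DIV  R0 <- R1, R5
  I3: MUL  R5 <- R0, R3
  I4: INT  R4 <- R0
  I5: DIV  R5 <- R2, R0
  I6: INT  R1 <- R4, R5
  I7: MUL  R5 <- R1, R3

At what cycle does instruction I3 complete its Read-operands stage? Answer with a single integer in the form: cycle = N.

cycle = 13

1) issue 1, read 2, done 4, write 5
2) issue 2, read 3, done 11, write 12
3) issue 3, read 13, done 17, write 18  <RAW R0: wait I2 write@12>
4) issue 4, read 13, done 14, write 15  <RAW R0: wait I2 write@12>
5) issue 19, read 20, done 28, write 29  <WAW R5: wait I3 write@18>
6) issue 20, read 30, done 31, write 32  <RAW R5: wait I5 write@29>
7) issue 30, read 33, done 37, write 38  <WAW R5: wait I5 write@29 / RAW R1: wait I6 write@32>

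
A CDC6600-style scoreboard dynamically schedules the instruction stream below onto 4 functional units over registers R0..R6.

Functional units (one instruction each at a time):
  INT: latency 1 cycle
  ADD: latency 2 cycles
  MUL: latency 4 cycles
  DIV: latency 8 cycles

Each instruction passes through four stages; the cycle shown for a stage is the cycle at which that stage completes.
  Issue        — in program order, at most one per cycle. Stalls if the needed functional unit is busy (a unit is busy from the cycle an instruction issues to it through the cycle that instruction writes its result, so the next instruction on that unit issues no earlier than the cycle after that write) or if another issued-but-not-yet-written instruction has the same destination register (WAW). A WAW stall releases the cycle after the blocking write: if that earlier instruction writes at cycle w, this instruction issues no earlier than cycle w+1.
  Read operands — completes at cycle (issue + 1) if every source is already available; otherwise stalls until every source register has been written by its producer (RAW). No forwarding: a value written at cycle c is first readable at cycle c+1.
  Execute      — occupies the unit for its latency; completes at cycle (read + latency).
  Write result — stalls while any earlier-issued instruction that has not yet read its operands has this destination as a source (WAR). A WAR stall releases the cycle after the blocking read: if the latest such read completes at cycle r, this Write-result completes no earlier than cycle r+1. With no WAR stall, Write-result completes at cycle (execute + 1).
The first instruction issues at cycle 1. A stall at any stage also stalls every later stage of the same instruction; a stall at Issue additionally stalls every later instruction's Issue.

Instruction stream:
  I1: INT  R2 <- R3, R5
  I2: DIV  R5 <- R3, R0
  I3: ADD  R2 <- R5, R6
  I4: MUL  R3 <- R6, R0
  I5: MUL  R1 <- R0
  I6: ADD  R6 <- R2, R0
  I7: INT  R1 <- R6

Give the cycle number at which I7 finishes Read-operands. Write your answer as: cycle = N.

cycle = 22

c1: I1 dispatched to INT
c2: I1 operands ready, I2 dispatched to DIV
c3: I1 complete, I2 operands ready
c4: R2←I1
c5: I3 dispatched to ADD
c6: I4 dispatched to MUL
c7: I4 operands ready
c11: I2 complete, I4 complete
c12: R5←I2, R3←I4
c13: I3 operands ready, I5 dispatched to MUL
c14: I5 operands ready
c15: I3 complete
c16: R2←I3
c17: I6 dispatched to ADD
c18: I5 complete, I6 operands ready
c19: R1←I5
c20: I6 complete, I7 dispatched to INT
c21: R6←I6
c22: I7 operands ready
c23: I7 complete
c24: R1←I7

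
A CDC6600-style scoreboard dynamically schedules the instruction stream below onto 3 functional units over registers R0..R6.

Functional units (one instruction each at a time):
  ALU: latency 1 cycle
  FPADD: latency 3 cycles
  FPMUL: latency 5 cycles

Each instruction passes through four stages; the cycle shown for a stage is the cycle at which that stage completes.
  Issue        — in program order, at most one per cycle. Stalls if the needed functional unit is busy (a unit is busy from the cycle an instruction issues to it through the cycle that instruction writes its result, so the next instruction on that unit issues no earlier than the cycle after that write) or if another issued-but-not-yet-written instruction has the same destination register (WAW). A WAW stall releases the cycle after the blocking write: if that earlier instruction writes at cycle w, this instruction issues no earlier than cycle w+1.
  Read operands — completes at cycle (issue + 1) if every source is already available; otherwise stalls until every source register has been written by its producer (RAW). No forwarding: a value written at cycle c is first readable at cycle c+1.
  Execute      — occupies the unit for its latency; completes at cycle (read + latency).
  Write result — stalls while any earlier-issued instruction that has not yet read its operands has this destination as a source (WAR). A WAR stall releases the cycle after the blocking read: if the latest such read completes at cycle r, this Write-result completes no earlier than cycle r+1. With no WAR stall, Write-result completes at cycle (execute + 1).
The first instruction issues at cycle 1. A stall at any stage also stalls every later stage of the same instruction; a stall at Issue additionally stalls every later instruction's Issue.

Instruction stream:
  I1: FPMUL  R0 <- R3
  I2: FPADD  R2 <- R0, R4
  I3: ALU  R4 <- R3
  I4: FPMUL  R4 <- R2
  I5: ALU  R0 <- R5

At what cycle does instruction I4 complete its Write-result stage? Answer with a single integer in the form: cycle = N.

[I1] 1/2/7/8
[I2] 2/9/12/13  (RAW R0: wait I1 write@8)
[I3] 3/4/5/10  (WAR R4: wait I2 read@9)
[I4] 11/14/19/20  (WAW R4: wait I3 write@10; RAW R2: wait I2 write@13)
[I5] 12/13/14/15

cycle = 20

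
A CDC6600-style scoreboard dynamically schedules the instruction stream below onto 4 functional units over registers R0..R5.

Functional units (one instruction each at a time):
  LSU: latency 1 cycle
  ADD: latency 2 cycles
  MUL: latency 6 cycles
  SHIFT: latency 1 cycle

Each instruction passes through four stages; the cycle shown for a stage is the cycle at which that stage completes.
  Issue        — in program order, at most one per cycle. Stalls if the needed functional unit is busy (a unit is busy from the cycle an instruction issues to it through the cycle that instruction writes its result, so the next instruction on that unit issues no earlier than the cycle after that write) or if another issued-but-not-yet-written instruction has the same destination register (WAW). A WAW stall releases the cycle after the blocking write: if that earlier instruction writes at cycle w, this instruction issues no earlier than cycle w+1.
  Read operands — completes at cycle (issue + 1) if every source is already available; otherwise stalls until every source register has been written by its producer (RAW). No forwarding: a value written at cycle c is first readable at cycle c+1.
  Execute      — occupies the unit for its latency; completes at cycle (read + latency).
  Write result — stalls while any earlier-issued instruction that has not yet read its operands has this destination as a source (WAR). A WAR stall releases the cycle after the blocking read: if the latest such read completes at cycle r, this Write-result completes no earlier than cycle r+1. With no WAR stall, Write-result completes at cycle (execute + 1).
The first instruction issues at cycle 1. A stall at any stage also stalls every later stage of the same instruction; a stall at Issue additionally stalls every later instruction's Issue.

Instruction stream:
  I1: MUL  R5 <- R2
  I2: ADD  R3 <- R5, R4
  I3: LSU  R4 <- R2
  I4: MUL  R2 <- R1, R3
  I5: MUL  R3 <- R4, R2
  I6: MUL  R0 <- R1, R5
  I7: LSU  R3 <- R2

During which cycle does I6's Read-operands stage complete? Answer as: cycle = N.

I1  is:1  ro:2  ex:8  wr:9
I2  is:2  ro:10  ex:12  wr:13  — RAW R5: wait I1 write@9
I3  is:3  ro:4  ex:5  wr:11  — WAR R4: wait I2 read@10
I4  is:10  ro:14  ex:20  wr:21  — struct: MUL busy until I1 writes@9, RAW R3: wait I2 write@13
I5  is:22  ro:23  ex:29  wr:30  — struct: MUL busy until I4 writes@21
I6  is:31  ro:32  ex:38  wr:39  — struct: MUL busy until I5 writes@30
I7  is:32  ro:33  ex:34  wr:35

cycle = 32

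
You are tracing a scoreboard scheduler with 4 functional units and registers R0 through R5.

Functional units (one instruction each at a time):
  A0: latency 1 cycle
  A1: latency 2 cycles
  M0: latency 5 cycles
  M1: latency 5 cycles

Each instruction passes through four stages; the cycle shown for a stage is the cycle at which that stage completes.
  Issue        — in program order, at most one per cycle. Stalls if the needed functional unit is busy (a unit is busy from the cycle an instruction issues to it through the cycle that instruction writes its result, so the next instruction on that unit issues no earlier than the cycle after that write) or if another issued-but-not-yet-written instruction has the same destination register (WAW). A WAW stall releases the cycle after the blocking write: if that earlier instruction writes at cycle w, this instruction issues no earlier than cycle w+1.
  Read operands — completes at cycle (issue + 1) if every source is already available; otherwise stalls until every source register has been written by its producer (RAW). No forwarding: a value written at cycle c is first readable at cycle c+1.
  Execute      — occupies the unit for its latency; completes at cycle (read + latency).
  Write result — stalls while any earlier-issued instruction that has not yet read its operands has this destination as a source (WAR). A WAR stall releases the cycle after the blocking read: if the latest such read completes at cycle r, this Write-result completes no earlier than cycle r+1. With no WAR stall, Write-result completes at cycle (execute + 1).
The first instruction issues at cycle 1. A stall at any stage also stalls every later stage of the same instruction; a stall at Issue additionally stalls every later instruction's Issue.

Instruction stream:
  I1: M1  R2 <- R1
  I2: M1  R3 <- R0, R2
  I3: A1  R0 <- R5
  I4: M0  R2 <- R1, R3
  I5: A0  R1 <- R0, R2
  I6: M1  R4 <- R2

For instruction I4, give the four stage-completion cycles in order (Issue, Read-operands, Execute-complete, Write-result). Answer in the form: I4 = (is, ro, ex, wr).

I4 = (11, 17, 22, 23)

[I1] 1/2/7/8
[I2] 9/10/15/16  (struct: M1 busy until I1 writes@8)
[I3] 10/11/13/14
[I4] 11/17/22/23  (RAW R3: wait I2 write@16)
[I5] 12/24/25/26  (RAW R2: wait I4 write@23)
[I6] 17/24/29/30  (struct: M1 busy until I2 writes@16; RAW R2: wait I4 write@23)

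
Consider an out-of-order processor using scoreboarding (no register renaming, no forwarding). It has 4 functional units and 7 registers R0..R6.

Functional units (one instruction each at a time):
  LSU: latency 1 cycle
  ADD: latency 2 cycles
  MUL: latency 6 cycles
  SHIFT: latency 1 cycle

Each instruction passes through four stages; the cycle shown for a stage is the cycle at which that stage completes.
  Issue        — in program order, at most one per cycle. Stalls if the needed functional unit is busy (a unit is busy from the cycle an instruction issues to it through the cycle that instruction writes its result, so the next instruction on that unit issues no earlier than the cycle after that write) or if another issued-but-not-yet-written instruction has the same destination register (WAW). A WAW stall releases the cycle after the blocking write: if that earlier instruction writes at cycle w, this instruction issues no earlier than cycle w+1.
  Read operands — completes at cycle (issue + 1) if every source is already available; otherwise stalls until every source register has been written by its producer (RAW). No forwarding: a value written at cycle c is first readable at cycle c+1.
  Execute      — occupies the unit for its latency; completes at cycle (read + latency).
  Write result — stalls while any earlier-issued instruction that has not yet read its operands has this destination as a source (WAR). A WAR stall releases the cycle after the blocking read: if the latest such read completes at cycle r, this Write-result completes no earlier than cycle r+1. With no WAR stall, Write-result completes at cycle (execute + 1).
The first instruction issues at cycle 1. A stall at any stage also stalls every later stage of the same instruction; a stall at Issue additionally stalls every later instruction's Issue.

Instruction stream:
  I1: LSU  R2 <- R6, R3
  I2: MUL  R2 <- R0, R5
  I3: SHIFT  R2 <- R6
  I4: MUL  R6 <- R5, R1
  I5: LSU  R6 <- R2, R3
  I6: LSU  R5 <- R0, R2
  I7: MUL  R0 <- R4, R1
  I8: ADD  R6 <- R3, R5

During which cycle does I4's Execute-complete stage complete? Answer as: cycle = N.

cycle = 22

cycle 1: I1 dispatched to LSU
cycle 2: I1 operands ready
cycle 3: I1 complete
cycle 4: R2←I1
cycle 5: I2 dispatched to MUL
cycle 6: I2 operands ready
cycle 12: I2 complete
cycle 13: R2←I2
cycle 14: I3 dispatched to SHIFT
cycle 15: I3 operands ready · I4 dispatched to MUL
cycle 16: I3 complete · I4 operands ready
cycle 17: R2←I3
cycle 22: I4 complete
cycle 23: R6←I4
cycle 24: I5 dispatched to LSU
cycle 25: I5 operands ready
cycle 26: I5 complete
cycle 27: R6←I5
cycle 28: I6 dispatched to LSU
cycle 29: I6 operands ready · I7 dispatched to MUL
cycle 30: I6 complete · I7 operands ready · I8 dispatched to ADD
cycle 31: R5←I6
cycle 32: I8 operands ready
cycle 34: I8 complete
cycle 35: R6←I8
cycle 36: I7 complete
cycle 37: R0←I7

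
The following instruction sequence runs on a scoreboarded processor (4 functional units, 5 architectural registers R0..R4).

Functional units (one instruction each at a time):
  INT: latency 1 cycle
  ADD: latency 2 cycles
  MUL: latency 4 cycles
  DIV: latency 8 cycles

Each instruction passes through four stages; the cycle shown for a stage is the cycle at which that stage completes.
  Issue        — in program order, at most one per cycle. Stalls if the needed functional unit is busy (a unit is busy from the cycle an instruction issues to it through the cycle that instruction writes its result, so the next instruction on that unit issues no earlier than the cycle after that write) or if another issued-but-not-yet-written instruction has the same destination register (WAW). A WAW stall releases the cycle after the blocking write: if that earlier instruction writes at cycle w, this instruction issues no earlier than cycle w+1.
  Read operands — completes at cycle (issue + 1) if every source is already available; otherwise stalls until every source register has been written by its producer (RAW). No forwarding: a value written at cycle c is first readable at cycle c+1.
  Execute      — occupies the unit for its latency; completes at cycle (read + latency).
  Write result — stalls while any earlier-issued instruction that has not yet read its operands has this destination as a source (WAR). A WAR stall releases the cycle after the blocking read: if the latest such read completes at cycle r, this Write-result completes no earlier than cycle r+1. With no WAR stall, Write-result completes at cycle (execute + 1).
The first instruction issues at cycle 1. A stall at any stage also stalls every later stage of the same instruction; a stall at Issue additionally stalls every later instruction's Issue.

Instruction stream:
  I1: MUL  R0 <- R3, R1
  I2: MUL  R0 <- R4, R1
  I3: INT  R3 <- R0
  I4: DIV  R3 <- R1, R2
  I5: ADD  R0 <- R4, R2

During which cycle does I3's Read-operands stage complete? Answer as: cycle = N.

cycle = 15

[I1] 1/2/6/7
[I2] 8/9/13/14  (struct: MUL busy until I1 writes@7)
[I3] 9/15/16/17  (RAW R0: wait I2 write@14)
[I4] 18/19/27/28  (WAW R3: wait I3 write@17)
[I5] 19/20/22/23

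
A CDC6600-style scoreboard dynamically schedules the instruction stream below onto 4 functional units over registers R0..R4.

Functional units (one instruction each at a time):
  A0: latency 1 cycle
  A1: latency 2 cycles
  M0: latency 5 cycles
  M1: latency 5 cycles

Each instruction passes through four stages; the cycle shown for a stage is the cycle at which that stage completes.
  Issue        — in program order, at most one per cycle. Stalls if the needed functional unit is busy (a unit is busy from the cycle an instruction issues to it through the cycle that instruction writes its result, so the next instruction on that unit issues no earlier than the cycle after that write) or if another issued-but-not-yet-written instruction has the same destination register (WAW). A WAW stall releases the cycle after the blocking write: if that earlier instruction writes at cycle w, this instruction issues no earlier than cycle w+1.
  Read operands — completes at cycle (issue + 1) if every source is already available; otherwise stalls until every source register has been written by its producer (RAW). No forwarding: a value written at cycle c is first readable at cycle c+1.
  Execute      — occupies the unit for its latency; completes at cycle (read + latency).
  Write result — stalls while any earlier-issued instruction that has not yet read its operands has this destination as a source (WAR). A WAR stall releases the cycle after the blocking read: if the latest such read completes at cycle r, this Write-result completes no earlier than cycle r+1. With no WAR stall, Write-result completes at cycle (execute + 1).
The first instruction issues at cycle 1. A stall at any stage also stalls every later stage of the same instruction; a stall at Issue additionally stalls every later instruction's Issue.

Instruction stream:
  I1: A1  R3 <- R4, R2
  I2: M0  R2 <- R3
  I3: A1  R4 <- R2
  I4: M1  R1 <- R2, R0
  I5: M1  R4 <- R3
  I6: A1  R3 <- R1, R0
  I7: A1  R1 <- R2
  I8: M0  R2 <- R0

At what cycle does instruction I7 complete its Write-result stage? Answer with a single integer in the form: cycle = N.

cycle 1: I1 dispatched to A1
cycle 2: I1 operands ready | I2 dispatched to M0
cycle 4: I1 complete
cycle 5: R3←I1
cycle 6: I2 operands ready | I3 dispatched to A1
cycle 7: I4 dispatched to M1
cycle 11: I2 complete
cycle 12: R2←I2
cycle 13: I3 operands ready | I4 operands ready
cycle 15: I3 complete
cycle 16: R4←I3
cycle 18: I4 complete
cycle 19: R1←I4
cycle 20: I5 dispatched to M1
cycle 21: I5 operands ready | I6 dispatched to A1
cycle 22: I6 operands ready
cycle 24: I6 complete
cycle 25: R3←I6
cycle 26: I5 complete | I7 dispatched to A1
cycle 27: R4←I5 | I7 operands ready | I8 dispatched to M0
cycle 28: I8 operands ready
cycle 29: I7 complete
cycle 30: R1←I7
cycle 33: I8 complete
cycle 34: R2←I8

cycle = 30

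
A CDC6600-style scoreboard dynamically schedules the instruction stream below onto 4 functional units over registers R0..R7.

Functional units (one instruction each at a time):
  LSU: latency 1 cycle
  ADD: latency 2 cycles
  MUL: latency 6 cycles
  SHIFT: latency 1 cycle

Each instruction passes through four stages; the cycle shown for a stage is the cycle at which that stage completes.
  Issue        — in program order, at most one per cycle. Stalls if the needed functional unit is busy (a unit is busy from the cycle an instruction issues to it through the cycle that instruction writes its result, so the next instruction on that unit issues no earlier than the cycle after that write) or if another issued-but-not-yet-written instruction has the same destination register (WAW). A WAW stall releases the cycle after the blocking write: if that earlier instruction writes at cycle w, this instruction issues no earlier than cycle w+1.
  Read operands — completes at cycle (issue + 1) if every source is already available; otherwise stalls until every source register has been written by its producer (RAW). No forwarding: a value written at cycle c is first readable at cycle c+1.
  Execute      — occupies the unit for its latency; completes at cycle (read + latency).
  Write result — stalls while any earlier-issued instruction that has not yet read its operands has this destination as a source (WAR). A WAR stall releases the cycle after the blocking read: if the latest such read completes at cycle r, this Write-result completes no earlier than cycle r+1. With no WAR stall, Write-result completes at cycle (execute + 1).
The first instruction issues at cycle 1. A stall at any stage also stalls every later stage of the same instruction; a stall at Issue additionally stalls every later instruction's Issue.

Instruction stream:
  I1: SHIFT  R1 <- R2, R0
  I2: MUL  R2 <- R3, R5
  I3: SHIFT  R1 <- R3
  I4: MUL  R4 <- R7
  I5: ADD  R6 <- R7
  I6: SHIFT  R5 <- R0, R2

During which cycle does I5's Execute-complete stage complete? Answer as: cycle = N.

[I1] 1/2/3/4
[I2] 2/3/9/10
[I3] 5/6/7/8  (struct: SHIFT busy until I1 writes@4)
[I4] 11/12/18/19  (struct: MUL busy until I2 writes@10)
[I5] 12/13/15/16
[I6] 13/14/15/16

cycle = 15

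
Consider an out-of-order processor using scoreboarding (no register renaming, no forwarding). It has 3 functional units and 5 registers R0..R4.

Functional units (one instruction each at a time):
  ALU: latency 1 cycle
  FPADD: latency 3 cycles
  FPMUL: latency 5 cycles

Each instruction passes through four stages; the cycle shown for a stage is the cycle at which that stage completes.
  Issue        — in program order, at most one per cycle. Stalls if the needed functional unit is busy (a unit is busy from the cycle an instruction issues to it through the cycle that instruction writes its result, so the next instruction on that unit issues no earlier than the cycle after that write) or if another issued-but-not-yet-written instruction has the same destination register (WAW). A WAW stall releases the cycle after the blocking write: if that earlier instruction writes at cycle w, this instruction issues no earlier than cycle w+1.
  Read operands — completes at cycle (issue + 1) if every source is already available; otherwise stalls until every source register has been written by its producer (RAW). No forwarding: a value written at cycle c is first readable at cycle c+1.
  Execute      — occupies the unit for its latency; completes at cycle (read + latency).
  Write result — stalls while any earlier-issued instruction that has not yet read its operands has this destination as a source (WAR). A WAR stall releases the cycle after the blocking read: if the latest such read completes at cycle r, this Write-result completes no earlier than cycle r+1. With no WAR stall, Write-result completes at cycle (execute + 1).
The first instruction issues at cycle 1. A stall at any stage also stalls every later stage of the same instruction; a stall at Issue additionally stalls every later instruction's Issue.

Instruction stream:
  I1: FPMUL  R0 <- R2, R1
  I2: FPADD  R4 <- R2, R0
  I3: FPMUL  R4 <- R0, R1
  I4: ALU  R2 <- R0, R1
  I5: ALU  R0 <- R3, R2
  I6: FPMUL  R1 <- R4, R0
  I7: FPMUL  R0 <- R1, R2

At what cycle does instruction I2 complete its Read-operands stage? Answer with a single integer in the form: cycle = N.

t=1  issue I1 (FPMUL)
t=2  I1 read-ops · issue I2 (FPADD)
t=7  I1 finished on FPMUL
t=8  I1→R0
t=9  I2 read-ops
t=12  I2 finished on FPADD
t=13  I2→R4
t=14  issue I3 (FPMUL)
t=15  I3 read-ops · issue I4 (ALU)
t=16  I4 read-ops
t=17  I4 finished on ALU
t=18  I4→R2
t=19  issue I5 (ALU)
t=20  I3 finished on FPMUL · I5 read-ops
t=21  I3→R4 · I5 finished on ALU
t=22  I5→R0 · issue I6 (FPMUL)
t=23  I6 read-ops
t=28  I6 finished on FPMUL
t=29  I6→R1
t=30  issue I7 (FPMUL)
t=31  I7 read-ops
t=36  I7 finished on FPMUL
t=37  I7→R0

cycle = 9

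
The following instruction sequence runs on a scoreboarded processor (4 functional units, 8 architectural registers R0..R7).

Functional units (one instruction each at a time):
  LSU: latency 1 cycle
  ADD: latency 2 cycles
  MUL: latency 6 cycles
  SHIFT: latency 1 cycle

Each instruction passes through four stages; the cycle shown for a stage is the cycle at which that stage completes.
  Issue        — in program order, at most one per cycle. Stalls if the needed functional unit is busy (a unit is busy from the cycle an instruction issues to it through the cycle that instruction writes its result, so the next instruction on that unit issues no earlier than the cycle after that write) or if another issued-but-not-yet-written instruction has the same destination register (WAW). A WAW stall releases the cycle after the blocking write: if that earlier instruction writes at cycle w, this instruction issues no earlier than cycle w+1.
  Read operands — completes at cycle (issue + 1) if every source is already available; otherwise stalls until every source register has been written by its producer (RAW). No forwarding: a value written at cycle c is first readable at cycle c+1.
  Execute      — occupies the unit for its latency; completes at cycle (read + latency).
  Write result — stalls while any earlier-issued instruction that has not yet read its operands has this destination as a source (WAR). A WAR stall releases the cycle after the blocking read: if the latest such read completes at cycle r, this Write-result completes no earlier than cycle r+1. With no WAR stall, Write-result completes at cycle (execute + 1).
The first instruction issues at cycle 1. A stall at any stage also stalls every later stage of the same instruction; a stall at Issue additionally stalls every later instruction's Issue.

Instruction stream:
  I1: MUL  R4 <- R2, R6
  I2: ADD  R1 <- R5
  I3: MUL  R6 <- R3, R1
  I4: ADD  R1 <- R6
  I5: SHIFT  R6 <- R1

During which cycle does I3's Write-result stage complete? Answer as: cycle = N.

I1  is:1  ro:2  ex:8  wr:9
I2  is:2  ro:3  ex:5  wr:6
I3  is:10  ro:11  ex:17  wr:18  — struct: MUL busy until I1 writes@9
I4  is:11  ro:19  ex:21  wr:22  — RAW R6: wait I3 write@18
I5  is:19  ro:23  ex:24  wr:25  — WAW R6: wait I3 write@18, RAW R1: wait I4 write@22

cycle = 18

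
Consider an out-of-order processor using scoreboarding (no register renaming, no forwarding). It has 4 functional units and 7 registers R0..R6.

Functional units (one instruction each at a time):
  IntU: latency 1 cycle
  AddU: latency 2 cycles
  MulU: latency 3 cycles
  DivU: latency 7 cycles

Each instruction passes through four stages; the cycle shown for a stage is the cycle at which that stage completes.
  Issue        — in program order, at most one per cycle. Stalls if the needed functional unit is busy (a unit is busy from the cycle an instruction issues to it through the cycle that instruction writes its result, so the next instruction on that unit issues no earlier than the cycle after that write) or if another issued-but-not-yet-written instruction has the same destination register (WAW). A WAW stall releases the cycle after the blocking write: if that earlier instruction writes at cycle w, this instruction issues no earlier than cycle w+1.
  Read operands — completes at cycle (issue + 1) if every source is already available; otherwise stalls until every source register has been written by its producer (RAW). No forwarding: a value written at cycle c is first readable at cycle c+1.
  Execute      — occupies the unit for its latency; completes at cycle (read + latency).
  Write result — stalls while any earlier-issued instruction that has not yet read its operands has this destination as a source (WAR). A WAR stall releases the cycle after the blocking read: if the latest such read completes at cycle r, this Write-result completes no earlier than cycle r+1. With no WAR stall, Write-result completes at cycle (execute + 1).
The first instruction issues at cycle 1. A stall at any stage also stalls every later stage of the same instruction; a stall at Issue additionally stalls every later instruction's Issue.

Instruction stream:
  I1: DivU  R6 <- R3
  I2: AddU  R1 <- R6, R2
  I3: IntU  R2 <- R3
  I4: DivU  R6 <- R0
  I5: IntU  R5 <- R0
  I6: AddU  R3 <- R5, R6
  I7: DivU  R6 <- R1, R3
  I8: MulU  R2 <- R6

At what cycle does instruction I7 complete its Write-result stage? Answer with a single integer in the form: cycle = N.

cycle = 33

t=1  issue I1 (DivU)
t=2  I1 read-ops · issue I2 (AddU)
t=3  issue I3 (IntU)
t=4  I3 read-ops
t=5  I3 finished on IntU
t=9  I1 finished on DivU
t=10  I1→R6
t=11  I2 read-ops · issue I4 (DivU)
t=12  I3→R2 · I4 read-ops
t=13  I2 finished on AddU · issue I5 (IntU)
t=14  I2→R1 · I5 read-ops
t=15  I5 finished on IntU · issue I6 (AddU)
t=16  I5→R5
t=19  I4 finished on DivU
t=20  I4→R6
t=21  I6 read-ops · issue I7 (DivU)
t=22  issue I8 (MulU)
t=23  I6 finished on AddU
t=24  I6→R3
t=25  I7 read-ops
t=32  I7 finished on DivU
t=33  I7→R6
t=34  I8 read-ops
t=37  I8 finished on MulU
t=38  I8→R2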